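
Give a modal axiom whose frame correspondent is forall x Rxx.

A defining formula is □s → s (the T axiom).

□s → s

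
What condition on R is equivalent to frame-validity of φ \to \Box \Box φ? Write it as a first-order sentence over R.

This is a Sahlqvist (Geach-type) schema ◇^0□^0φ → □^2◇^0φ.
First-order correspondent: \forall x \forall z (x R^2 z \to \exists w (x = w \wedge z = w)).

\forall x \forall z (x R^2 z \to \exists w (x = w \wedge z = w))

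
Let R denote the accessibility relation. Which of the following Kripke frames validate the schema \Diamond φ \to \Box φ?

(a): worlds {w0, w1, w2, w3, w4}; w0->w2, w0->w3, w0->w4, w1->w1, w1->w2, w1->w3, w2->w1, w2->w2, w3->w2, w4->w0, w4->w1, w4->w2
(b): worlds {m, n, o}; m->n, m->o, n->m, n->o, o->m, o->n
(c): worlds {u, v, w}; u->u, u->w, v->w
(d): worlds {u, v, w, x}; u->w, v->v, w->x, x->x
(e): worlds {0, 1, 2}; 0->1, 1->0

(d), (e)

Frame correspondent (Sahlqvist): \forall x \forall y \forall z (Rxy \wedge Rxz \to y = z) — i.e. partial functionality.
(a): fails — w0 sees both w2 and w3.
(b): fails — m sees both n and o.
(c): fails — u sees both u and w.
(d): condition met.
(e): condition met.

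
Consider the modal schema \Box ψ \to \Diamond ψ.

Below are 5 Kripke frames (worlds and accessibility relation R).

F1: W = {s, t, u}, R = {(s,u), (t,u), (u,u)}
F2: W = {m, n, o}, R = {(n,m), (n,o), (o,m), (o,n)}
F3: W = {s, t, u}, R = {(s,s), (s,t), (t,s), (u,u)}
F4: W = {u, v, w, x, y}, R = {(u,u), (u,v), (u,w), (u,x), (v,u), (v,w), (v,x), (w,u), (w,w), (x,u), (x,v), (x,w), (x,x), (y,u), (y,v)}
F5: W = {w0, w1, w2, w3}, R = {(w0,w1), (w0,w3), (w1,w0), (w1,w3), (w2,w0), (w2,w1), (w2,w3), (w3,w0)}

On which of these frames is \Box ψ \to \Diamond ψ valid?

F1, F3, F4, F5

This is the axiom for seriality; its first-order frame correspondent is \forall x \exists y Rxy.
F1: ✓.
F2: fails — world m has no successor.
F3: ✓.
F4: ✓.
F5: ✓.
Valid on: F1, F3, F4, F5.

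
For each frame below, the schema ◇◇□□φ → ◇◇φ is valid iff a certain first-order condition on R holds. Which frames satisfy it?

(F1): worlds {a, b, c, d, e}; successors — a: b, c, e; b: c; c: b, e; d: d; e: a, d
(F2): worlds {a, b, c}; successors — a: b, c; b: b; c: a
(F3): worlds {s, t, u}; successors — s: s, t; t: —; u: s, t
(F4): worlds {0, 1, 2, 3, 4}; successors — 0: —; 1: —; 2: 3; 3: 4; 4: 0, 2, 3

(F1), (F2)

This is the axiom for a generalized confluence (Geach) condition; its first-order frame correspondent is ∀x ∀y (xR²y → ∃w (yR²w ∧ xR²w)).
(F1): satisfies the condition.
(F2): satisfies the condition.
(F3): fails — sR²t but no w with tR²w and sR²w.
(F4): fails — 3R²0 but no w with 0R²w and 3R²w.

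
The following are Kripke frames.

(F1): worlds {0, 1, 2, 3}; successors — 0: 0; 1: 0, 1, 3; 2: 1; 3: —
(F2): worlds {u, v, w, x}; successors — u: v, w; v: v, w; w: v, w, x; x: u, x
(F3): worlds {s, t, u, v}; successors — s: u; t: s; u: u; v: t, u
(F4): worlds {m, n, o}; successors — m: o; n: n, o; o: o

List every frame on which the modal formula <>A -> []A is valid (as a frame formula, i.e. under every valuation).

This is the axiom for partial functionality; its first-order frame correspondent is forall x forall y forall z (Rxy & Rxz -> y = z).
(F1): fails — 1 sees both 0 and 1.
(F2): fails — u sees both v and w.
(F3): fails — v sees both t and u.
(F4): fails — n sees both n and o.
Valid on no frame.

none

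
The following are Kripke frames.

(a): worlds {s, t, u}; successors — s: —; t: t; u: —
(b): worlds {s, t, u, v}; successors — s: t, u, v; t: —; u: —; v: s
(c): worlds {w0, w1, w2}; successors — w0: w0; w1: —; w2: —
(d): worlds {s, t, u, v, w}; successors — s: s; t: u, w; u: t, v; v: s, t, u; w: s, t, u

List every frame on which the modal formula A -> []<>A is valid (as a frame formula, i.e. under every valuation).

Frame correspondent (Sahlqvist): forall x forall y (Rxy -> Ryx) — i.e. symmetry.
(a): condition met.
(b): fails — Rsu but not Rus.
(c): condition met.
(d): fails — Rwu but not Ruw.
Valid on: (a), (c).

(a), (c)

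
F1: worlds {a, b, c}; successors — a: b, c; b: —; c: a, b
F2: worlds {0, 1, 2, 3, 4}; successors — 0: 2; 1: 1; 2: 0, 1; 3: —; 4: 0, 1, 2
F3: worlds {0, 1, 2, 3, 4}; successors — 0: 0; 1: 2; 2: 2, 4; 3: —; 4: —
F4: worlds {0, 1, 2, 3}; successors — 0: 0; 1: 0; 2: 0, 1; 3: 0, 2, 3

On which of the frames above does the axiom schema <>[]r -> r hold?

The schema corresponds to symmetry: forall x forall y (Rxy -> Ryx).
F1: fails — Rab but not Rba.
F2: fails — R40 but not R04.
F3: fails — R12 but not R21.
F4: fails — R10 but not R01.
Valid on no frame.

none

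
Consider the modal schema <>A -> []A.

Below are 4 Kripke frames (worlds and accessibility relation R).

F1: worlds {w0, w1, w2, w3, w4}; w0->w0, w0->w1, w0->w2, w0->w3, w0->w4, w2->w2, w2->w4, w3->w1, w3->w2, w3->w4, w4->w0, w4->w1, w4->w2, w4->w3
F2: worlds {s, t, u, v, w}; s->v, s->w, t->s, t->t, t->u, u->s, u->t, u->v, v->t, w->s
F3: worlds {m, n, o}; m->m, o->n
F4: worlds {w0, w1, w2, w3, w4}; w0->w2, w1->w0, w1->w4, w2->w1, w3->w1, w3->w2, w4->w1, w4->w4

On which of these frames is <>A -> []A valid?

This is the axiom for partial functionality; its first-order frame correspondent is forall x forall y forall z (Rxy & Rxz -> y = z).
F1: fails — w0 sees both w0 and w1.
F2: fails — s sees both v and w.
F3: ✓.
F4: fails — w1 sees both w0 and w4.
Valid on: F3.

F3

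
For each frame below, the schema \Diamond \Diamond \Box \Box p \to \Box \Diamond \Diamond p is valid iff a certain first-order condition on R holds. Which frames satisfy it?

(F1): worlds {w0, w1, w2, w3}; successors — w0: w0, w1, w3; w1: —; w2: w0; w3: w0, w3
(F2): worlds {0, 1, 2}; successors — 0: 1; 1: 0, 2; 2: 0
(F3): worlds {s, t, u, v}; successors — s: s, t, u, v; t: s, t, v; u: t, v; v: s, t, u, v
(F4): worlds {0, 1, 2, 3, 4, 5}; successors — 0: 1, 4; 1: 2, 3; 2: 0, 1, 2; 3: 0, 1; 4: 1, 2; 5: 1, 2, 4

(F3), (F4)

The schema corresponds to a generalized confluence (Geach) condition: \forall x \forall y \forall z ((x R^2 y \wedge xRz) \to \exists w (y R^2 w \wedge z R^2 w)).
(F1): fails — w0R²w0, w0Rw1 but no w with w0R²w and w1R²w.
(F2): fails — 1R²0, 1R2 but no w with 0R²w and 2R²w.
(F3): satisfies the condition.
(F4): satisfies the condition.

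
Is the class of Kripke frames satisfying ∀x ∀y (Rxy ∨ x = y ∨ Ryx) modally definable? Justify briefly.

Not definable by any modal formula

If a class were modally definable it would be closed under disjoint unions (Goldblatt–Thomason).
Take 4 disjoint single-world reflexive frames: each is trivially connected, but their disjoint union has 4 worlds with no edge between distinct components, so it is not connected.
So the class is not modally definable.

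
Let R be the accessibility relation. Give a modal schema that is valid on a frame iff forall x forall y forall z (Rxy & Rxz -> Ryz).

The condition is the Euclidean property. The 5 schema ◇p → □◇p defines it.

◇p → □◇p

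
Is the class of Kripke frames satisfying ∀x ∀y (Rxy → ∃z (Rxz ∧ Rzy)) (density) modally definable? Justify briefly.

Yes, by □□r → □r

The condition is density. A defining modal formula is □□r → □r.
Suppose □□r→□r is valid. Take Rxy and set V(r)={w : xR²w}. Then □□r at x, so □r at x, so r at y, i.e. ∃z(Rxz∧Rzy).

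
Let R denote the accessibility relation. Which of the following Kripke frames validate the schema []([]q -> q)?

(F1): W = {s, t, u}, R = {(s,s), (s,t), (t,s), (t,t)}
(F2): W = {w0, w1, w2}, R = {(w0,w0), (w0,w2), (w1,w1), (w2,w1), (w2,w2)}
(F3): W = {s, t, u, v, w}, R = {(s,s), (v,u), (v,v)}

This is the axiom for shift-reflexivity; its first-order frame correspondent is forall x forall y (Rxy -> Ryy).
(F1): ✓.
(F2): ✓.
(F3): fails — Rvu but not Ruu.
Valid on: (F1), (F2).

(F1), (F2)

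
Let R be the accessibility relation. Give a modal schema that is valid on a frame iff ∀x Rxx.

A defining formula is □q → q (the T axiom).
Suppose □q→q is valid. At any x set V(q)={w : Rxw}. Then □q holds at x, so q holds at x, i.e. Rxx.

□q → q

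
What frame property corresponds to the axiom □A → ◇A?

Suppose □A→◇A is valid. At any x set V(A)=W. Then □A at x, so ◇A at x, so x has a successor.

seriality: ∀x ∃y Rxy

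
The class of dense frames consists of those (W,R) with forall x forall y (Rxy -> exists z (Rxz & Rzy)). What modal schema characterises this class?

□□p → □p

This is density; the standard corresponding axiom is C4: □□p → □p.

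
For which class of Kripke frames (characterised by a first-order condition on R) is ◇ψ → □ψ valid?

partial functionality

Suppose ◇ψ→□ψ is valid. Take Rxy, Rxz and set V(ψ)={y}. Then ◇ψ at x, so □ψ at x, so ψ at z, i.e. z=y.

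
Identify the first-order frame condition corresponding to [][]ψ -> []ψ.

Suppose □□ψ→□ψ is valid. Take Rxy and set V(ψ)={w : xR²w}. Then □□ψ at x, so □ψ at x, so ψ at y, i.e. ∃z(Rxz∧Rzy).

density: forall x forall y (Rxy -> exists z (Rxz & Rzy))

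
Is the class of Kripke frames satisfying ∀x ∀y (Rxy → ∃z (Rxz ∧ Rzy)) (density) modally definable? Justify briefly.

Yes: it is density, defined by the C4 schema □□r → □r.
Suppose □□r→□r is valid. Take Rxy and set V(r)={w : xR²w}. Then □□r at x, so □r at x, so r at y, i.e. ∃z(Rxz∧Rzy).

Definable; □□r → □r defines it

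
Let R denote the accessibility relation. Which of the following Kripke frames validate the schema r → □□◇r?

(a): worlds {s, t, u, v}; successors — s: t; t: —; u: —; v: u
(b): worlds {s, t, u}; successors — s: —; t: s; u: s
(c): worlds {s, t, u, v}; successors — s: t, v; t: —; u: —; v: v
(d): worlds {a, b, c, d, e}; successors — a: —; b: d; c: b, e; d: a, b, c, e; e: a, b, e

(a), (b)

This is the axiom for a generalized confluence (Geach) condition; its first-order frame correspondent is ∀x ∀z (xR²z → ∃w (x = w ∧ zRw)).
(a): ✓.
(b): ✓.
(c): fails — sR²v but no w with s=w and vRw.
(d): fails — bR²a but no w with b=w and aRw.
Valid on: (a), (b).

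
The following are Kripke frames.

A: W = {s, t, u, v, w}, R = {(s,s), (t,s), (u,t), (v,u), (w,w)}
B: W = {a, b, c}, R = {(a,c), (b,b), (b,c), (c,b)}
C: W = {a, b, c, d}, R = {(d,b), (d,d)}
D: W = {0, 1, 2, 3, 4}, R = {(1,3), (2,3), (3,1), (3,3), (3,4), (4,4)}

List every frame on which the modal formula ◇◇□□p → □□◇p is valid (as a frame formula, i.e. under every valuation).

The schema corresponds to a generalized confluence (Geach) condition: ∀x ∀y ∀z ((xR²y ∧ xR²z) → ∃w (yR²w ∧ zRw)).
A: condition met.
B: condition met.
C: fails — dR²b, dR²b but no w with bR²w and bRw.
D: fails — 1R²4, 1R²1 but no w with 4R²w and 1Rw.
Valid on: A, B.

A, B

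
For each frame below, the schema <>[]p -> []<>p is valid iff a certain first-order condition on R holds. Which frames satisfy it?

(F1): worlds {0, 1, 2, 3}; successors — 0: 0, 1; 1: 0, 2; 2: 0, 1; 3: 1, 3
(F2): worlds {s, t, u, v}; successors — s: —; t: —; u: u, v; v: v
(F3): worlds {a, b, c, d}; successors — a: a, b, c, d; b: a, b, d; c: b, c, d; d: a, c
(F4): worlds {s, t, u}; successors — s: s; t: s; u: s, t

(F2), (F3), (F4)

Frame correspondent (Sahlqvist): forall x forall y forall z (Rxy & Rxz -> exists w (Ryw & Rzw)) — i.e. convergence.
(F1): fails — R31 and R33 but 1 and 3 have no common successor.
(F2): ✓.
(F3): ✓.
(F4): ✓.
Valid on: (F2), (F3), (F4).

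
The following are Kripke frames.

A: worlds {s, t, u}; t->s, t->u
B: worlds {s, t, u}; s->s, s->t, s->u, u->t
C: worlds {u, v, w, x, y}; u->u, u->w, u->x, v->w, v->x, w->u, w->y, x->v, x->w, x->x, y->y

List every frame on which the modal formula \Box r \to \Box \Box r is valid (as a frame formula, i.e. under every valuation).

This is the axiom for transitivity; its first-order frame correspondent is \forall x \forall y \forall z (Rxy \wedge Ryz \to Rxz).
A: ✓.
B: ✓.
C: fails — Rxw and Rwu but not Rxu.
Valid on: A, B.

A, B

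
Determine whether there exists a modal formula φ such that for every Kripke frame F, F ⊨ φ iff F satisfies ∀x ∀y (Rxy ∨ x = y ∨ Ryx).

Modal frame validity is preserved under disjoint unions.
Take 4 disjoint single-world reflexive frames: each is trivially connected, but their disjoint union has 4 worlds with no edge between distinct components, so it is not connected.
Hence connectedness of R is not modally definable.

No — not modally definable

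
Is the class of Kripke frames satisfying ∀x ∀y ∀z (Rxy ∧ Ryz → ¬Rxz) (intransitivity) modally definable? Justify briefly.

Modal frame validity is preserved under surjective bounded morphisms.
The 3-cycle (worlds a,b,c with a→b→c→a) is intransitive. Mapping every world to a single reflexive point • is a surjective bounded morphism; the reflexive point is not intransitive (R••∧R•• but R••).
So no modal formula (or set of formulas) defines exactly the intransitive frames.

No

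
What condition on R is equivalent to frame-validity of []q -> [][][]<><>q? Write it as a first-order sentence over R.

This is a Sahlqvist (Geach-type) schema ◇^0□^1q → □^3◇^2q.
Minimal-valuation argument: fix x; take any y with xR^0y and any z with xR^3z. Set V(q) to the set of worlds R-reachable from y in exactly 1 step. Then □^1q holds at y, so the antecedent holds at x; validity forces ◇^2q at z, giving a w with zR^2w and yR^1w.
First-order correspondent: forall x forall z (x R^3 z -> exists w (xRw & z R^2 w)).

forall x forall z (x R^3 z -> exists w (xRw & z R^2 w))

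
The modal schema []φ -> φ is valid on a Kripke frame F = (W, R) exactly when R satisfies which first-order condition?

This schema is the T axiom.
Its frame correspondent is reflexivity — forall x Rxx.

reflexivity: forall x Rxx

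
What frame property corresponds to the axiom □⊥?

emptiness of R: ∀x ∀y ¬Rxy

This is the Ver axiom.
Its frame correspondent is emptiness of R — ∀x ∀y ¬Rxy.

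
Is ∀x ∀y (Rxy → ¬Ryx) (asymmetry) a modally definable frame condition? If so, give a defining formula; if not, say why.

If a class were modally definable it would be closed under surjective bounded morphisms (Goldblatt–Thomason).
The 5-cycle (worlds 0,1,2,3,4 with 0→1→2→3→4→0) is asymmetric. Mapping every world to a single reflexive point • is a surjective bounded morphism, and the reflexive point is not asymmetric (R•• but asymmetry requires ¬R••).
So the class is not modally definable.

No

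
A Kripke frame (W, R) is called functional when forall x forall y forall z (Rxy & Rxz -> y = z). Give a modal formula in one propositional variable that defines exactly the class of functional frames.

This is partial functionality; the standard corresponding axiom is CD: ◇q → □q.

◇q → □q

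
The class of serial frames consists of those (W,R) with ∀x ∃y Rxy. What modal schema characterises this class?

The condition is seriality. The D schema □q → ◇q defines it.
Suppose □q→◇q is valid. At any x set V(q)=W. Then □q at x, so ◇q at x, so x has a successor.

□q → ◇q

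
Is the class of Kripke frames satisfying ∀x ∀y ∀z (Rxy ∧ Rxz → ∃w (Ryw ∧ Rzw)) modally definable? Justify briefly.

Yes — defined by ◇□q → □◇q

Yes: it is convergence, defined by the .2 schema ◇□q → □◇q.
Suppose ◇□q→□◇q is valid. Take Rxy, Rxz and set V(q)={w : Ryw}. Then □q at y so ◇□q at x, so □◇q at x, so ◇q at z, giving w with Rzw and Ryw.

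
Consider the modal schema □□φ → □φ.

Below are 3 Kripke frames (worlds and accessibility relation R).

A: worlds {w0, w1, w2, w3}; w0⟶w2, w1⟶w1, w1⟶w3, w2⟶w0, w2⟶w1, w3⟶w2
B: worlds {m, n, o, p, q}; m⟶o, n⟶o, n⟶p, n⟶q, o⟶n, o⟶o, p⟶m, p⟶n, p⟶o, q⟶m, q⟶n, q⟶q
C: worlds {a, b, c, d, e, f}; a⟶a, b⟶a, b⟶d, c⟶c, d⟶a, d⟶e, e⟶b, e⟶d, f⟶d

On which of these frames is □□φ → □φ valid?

none

Frame correspondent (Sahlqvist): ∀x ∀y (Rxy → ∃z (Rxz ∧ Rzy)) — i.e. density.
A: fails — Rw3w2 but no z with Rw3z and Rzw2.
B: fails — Rpm but no z with Rpz and Rzm.
C: fails — Reb but no z with Rez and Rzb.
Valid on no frame.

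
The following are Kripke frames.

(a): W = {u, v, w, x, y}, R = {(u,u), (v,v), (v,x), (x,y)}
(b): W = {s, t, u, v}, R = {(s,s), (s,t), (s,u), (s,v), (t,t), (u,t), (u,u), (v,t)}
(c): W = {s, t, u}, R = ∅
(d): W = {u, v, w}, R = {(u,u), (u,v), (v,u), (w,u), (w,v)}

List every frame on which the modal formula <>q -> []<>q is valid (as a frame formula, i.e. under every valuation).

(c)

Frame correspondent (Sahlqvist): forall x forall y forall z (Rxy & Rxz -> Ryz) — i.e. the Euclidean property.
(a): fails — Rvx and Rvx but not Rxx.
(b): fails — Rsv and Rsv but not Rvv.
(c): condition met.
(d): fails — Ruv and Ruv but not Rvv.
Valid on: (c).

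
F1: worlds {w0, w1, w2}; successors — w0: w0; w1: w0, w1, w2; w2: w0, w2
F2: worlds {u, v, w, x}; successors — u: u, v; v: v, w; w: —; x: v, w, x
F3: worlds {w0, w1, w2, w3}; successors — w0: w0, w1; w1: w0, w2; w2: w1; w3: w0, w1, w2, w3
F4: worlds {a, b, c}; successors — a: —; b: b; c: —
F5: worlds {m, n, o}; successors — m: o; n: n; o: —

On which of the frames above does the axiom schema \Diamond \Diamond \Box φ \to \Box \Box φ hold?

Frame correspondent (Sahlqvist): \forall x \forall y \forall z ((x R^2 y \wedge x R^2 z) \to \exists w (yRw \wedge z = w)) — i.e. a generalized confluence (Geach) condition.
F1: fails — w1R²w0, w1R²w1 but no w with w0Rw and w1=w.
F2: fails — uR²u, uR²w but no t with uRt and w=t.
F3: fails — w0R²w0, w0R²w2 but no w with w0Rw and w2=w.
F4: condition met.
F5: condition met.

F4, F5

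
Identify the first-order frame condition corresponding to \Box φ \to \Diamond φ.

Suppose □φ→◇φ is valid. At any x set V(φ)=W. Then □φ at x, so ◇φ at x, so x has a successor.

seriality: \forall x \exists y Rxy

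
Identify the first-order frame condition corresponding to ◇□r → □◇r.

Suppose ◇□r→□◇r is valid. Take Rxy, Rxz and set V(r)={w : Ryw}. Then □r at y so ◇□r at x, so □◇r at x, so ◇r at z, giving w with Rzw and Ryw.
The converse is a direct semantic check.
Frame condition: ∀x ∀y ∀z (Rxy ∧ Rxz → ∃w (Ryw ∧ Rzw)).

convergence: ∀x ∀y ∀z (Rxy ∧ Rxz → ∃w (Ryw ∧ Rzw))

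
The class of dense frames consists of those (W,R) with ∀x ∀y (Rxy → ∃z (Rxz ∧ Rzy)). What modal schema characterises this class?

□□ψ → □ψ

A defining formula is □□ψ → □ψ (the C4 axiom).
Suppose □□ψ→□ψ is valid. Take Rxy and set V(ψ)={w : xR²w}. Then □□ψ at x, so □ψ at x, so ψ at y, i.e. ∃z(Rxz∧Rzy).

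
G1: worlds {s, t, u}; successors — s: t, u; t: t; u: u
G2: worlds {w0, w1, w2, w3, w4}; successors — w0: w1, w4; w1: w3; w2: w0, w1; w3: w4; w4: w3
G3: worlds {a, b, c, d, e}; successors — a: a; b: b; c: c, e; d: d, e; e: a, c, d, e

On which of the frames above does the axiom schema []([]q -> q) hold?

Frame correspondent (Sahlqvist): forall x forall y (Rxy -> Ryy) — i.e. shift-reflexivity.
G1: condition met.
G2: fails — Rw0w4 but not Rw4w4.
G3: condition met.

G1, G3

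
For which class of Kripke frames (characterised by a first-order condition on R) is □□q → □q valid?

This schema is the C4 axiom.
Its frame correspondent is density — ∀x ∀y (Rxy → ∃z (Rxz ∧ Rzy)).

Density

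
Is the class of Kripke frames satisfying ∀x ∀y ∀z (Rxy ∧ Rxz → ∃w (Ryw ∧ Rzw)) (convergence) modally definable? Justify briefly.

Yes: it is convergence, defined by the .2 schema ◇□r → □◇r.
Suppose ◇□r→□◇r is valid. Take Rxy, Rxz and set V(r)={w : Ryw}. Then □r at y so ◇□r at x, so □◇r at x, so ◇r at z, giving w with Rzw and Ryw.

Definable; ◇□r → □◇r defines it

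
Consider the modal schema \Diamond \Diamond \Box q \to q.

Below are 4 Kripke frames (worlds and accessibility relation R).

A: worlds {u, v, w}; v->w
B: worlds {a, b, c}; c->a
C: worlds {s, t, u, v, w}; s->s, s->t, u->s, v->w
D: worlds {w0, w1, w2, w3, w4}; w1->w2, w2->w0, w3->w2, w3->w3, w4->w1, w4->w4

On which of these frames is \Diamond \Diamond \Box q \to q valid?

A, B

The schema corresponds to a generalized confluence (Geach) condition: \forall x \forall y (x R^2 y \to \exists w (yRw \wedge x = w)).
A: ✓.
B: ✓.
C: fails — sR²t but no w* with tRw* and s=w*.
D: fails — w1R²w0 but no w with w0Rw and w1=w.
Valid on: A, B.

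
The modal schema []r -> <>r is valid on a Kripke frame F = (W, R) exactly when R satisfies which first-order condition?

seriality: forall x exists y Rxy

Suppose □r→◇r is valid. At any x set V(r)=W. Then □r at x, so ◇r at x, so x has a successor.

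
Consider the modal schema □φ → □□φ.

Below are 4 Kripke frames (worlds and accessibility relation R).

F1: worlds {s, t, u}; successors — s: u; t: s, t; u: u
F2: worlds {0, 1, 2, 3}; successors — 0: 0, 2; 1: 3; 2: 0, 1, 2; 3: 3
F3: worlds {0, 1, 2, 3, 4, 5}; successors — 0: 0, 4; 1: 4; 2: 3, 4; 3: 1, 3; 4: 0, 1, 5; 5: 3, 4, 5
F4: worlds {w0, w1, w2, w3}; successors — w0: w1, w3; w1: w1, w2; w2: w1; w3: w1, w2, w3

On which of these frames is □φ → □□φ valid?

This is the axiom for transitivity; its first-order frame correspondent is ∀x ∀y ∀z (Rxy ∧ Ryz → Rxz).
F1: fails — Rts and Rsu but not Rtu.
F2: fails — R02 and R21 but not R01.
F3: fails — R31 and R14 but not R34.
F4: fails — Rw0w1 and Rw1w2 but not Rw0w2.
Valid on no frame.

none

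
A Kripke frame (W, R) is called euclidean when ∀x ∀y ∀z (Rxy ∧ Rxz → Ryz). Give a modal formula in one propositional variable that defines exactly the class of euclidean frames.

The condition is the Euclidean property. The 5 schema ◇q → □◇q defines it.
Suppose ◇q→□◇q is valid. Take Rxy, Rxz and set V(q)={y}. Then ◇q at x, so □◇q at x, so ◇q at z, so some w with Rzw has q; w=y, i.e. Rzy. By symmetry of the argument, Ryz.

◇q → □◇q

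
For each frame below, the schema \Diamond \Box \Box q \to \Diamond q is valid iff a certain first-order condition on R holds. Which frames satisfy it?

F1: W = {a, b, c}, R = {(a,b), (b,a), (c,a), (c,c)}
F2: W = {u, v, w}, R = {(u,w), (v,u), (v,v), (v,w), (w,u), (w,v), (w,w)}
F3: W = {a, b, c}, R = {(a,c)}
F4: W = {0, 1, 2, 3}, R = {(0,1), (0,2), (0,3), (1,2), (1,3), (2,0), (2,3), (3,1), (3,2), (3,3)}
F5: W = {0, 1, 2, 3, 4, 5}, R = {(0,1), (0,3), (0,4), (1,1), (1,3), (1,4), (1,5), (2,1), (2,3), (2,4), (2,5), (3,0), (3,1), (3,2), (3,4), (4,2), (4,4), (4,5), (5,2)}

Frame correspondent (Sahlqvist): \forall x \forall y (xRy \to \exists w (y R^2 w \wedge xRw)) — i.e. a generalized confluence (Geach) condition.
F1: satisfies the condition.
F2: satisfies the condition.
F3: fails — aRc but no w with cR²w and aRw.
F4: satisfies the condition.
F5: satisfies the condition.

F1, F2, F4, F5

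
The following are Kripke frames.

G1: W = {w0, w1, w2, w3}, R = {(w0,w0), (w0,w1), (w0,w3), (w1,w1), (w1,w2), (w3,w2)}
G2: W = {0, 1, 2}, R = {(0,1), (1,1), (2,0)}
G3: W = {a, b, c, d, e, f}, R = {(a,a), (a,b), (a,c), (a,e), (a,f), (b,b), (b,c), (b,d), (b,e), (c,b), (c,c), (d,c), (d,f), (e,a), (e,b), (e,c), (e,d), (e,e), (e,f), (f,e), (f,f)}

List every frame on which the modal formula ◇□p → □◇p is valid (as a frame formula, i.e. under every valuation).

G2

The schema corresponds to convergence: ∀x ∀y ∀z (Rxy ∧ Rxz → ∃w (Ryw ∧ Rzw)).
G1: fails — Rw0w0 and Rw0w3 but w0 and w3 have no common successor.
G2: satisfies the condition.
G3: fails — Raf and Rac but f and c have no common successor.
Valid on: G2.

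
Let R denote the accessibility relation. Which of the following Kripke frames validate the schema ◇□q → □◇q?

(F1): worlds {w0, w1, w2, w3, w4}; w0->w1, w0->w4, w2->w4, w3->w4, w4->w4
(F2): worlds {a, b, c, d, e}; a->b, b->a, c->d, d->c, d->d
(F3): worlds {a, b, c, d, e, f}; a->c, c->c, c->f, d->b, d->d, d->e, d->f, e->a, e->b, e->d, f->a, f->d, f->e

The schema corresponds to convergence: ∀x ∀y ∀z (Rxy ∧ Rxz → ∃w (Ryw ∧ Rzw)).
(F1): fails — Rw0w4 and Rw0w1 but w4 and w1 have no common successor.
(F2): satisfies the condition.
(F3): fails — Rcc and Rcf but c and f have no common successor.
Valid on: (F2).

(F2)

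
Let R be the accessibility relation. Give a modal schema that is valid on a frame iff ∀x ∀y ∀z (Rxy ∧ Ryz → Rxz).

□q → □□q

A defining formula is □q → □□q (the 4 axiom).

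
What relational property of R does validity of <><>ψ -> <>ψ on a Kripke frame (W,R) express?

Replacing ψ by ¬ψ and contraposing gives the equivalent schema □ψ → □□ψ.
Suppose □ψ→□□ψ is valid. Take Rxy, Ryz and set V(ψ)={w : Rxw}. Then □ψ at x, so □□ψ at x, so □ψ at y, so ψ at z, i.e. Rxz.
Conversely, on a frame with transitivity the schema holds at every world under every valuation.
Frame condition: forall x forall y forall z (Rxy & Ryz -> Rxz).

transitivity: forall x forall y forall z (Rxy & Ryz -> Rxz)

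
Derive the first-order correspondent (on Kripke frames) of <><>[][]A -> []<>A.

forall x forall y forall z ((x R^2 y & xRz) -> exists w (y R^2 w & zRw))

This is a Sahlqvist (Geach-type) schema ◇^2□^2A → □^1◇^1A.
Minimal-valuation argument: fix x; take any y with xR^2y and any z with xR^1z. Set V(A) to the set of worlds R-reachable from y in exactly 2 steps. Then □^2A holds at y, so the antecedent holds at x; validity forces ◇^1A at z, giving a w with zR^1w and yR^2w.
First-order correspondent: forall x forall y forall z ((x R^2 y & xRz) -> exists w (y R^2 w & zRw)).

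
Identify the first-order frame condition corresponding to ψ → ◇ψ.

reflexivity

This is frame-equivalent to □ψ → ψ (substitute ¬ψ for ψ and contrapose).
Suppose □ψ→ψ is valid. At any x set V(ψ)={w : Rxw}. Then □ψ holds at x, so ψ holds at x, i.e. Rxx.
Conversely, on a frame with reflexivity the schema holds at every world under every valuation.
So the correspondent is reflexivity.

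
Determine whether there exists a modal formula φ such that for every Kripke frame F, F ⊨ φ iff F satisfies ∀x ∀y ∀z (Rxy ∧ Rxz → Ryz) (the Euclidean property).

Definable; ◇p → □◇p defines it

The condition is the Euclidean property. A defining modal formula is ◇p → □◇p.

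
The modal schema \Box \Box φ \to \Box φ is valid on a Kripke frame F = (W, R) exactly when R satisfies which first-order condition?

density: \forall x \forall y (Rxy \to \exists z (Rxz \wedge Rzy))

Suppose □□φ→□φ is valid. Take Rxy and set V(φ)={w : xR²w}. Then □□φ at x, so □φ at x, so φ at y, i.e. ∃z(Rxz∧Rzy).
Conversely, on a frame with density the schema holds at every world under every valuation.
Frame condition: \forall x \forall y (Rxy \to \exists z (Rxz \wedge Rzy)).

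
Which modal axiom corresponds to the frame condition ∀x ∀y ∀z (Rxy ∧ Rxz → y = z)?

◇r → □r

The condition is partial functionality. The CD schema ◇r → □r defines it.
Suppose ◇r→□r is valid. Take Rxy, Rxz and set V(r)={y}. Then ◇r at x, so □r at x, so r at z, i.e. z=y.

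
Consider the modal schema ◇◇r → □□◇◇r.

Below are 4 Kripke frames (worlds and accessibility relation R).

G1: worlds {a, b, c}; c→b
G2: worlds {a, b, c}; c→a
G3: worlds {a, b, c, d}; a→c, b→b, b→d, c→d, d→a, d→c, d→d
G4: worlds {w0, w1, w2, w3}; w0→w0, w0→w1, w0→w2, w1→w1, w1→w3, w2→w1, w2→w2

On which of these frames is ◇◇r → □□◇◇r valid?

Frame correspondent (Sahlqvist): ∀x ∀y ∀z ((xR²y ∧ xR²z) → ∃w (y = w ∧ zR²w)) — i.e. a generalized confluence (Geach) condition.
G1: holds.
G2: holds.
G3: fails — bR²a, bR²a but no w with a=w and aR²w.
G4: fails — w0R²w0, w0R²w1 but no w with w0=w and w1R²w.

G1, G2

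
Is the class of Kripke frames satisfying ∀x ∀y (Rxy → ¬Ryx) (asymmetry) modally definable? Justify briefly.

Not modally definable

If a class were modally definable it would be closed under surjective bounded morphisms (Goldblatt–Thomason).
The 3-cycle (worlds w0,w1,w2 with w0→w1→w2→w0) is asymmetric. Mapping every world to a single reflexive point • is a surjective bounded morphism, and the reflexive point is not asymmetric (R•• but asymmetry requires ¬R••).
So no modal formula (or set of formulas) defines exactly the asymmetric frames.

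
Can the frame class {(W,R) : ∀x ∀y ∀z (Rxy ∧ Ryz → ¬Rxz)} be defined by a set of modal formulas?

Modal frame validity is preserved under surjective bounded morphisms.
The 5-cycle (worlds a,b,c,d,e with a→b→c→d→e→a) is intransitive. Mapping every world to a single reflexive point • is a surjective bounded morphism; the reflexive point is not intransitive (R••∧R•• but R••).
So no modal formula (or set of formulas) defines exactly the intransitive frames.

Not modally definable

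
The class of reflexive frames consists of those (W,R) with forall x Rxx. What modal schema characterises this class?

The condition is reflexivity. The T schema □r → r defines it.
Suppose □r→r is valid. At any x set V(r)={w : Rxw}. Then □r holds at x, so r holds at x, i.e. Rxx.

□r → r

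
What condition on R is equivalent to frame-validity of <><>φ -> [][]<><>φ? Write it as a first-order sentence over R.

forall x forall y forall z ((x R^2 y & x R^2 z) -> exists w (y = w & z R^2 w))

This is a Sahlqvist (Geach-type) schema ◇^2□^0φ → □^2◇^2φ.
Minimal-valuation argument: fix x; take any y with xR^2y and any z with xR^2z. Set V(φ) to the set of worlds R-reachable from y in exactly 0 steps. Then □^0φ holds at y, so the antecedent holds at x; validity forces ◇^2φ at z, giving a w with zR^2w and yR^0w.
First-order correspondent: forall x forall y forall z ((x R^2 y & x R^2 z) -> exists w (y = w & z R^2 w)).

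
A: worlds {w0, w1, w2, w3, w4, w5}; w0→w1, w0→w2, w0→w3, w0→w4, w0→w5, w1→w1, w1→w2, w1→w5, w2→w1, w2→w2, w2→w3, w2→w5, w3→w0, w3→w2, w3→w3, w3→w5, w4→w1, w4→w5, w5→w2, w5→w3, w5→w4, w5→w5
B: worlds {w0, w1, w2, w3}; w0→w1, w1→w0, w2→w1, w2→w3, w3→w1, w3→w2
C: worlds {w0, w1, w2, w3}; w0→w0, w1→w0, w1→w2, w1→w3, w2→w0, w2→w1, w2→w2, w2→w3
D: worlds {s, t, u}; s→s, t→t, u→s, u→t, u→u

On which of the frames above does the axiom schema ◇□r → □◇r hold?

This is the axiom for convergence; its first-order frame correspondent is ∀x ∀y ∀z (Rxy ∧ Rxz → ∃w (Ryw ∧ Rzw)).
A: satisfies the condition.
B: fails — Rw2w1 and Rw2w3 but w1 and w3 have no common successor.
C: fails — Rw1w2 and Rw1w3 but w2 and w3 have no common successor.
D: fails — Rut and Rus but t and s have no common successor.
Valid on: A.

A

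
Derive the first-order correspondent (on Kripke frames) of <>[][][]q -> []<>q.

This is a Sahlqvist (Geach-type) schema ◇^1□^3q → □^1◇^1q.
Minimal-valuation argument: fix x; take any y with xR^1y and any z with xR^1z. Set V(q) to the set of worlds R-reachable from y in exactly 3 steps. Then □^3q holds at y, so the antecedent holds at x; validity forces ◇^1q at z, giving a w with zR^1w and yR^3w.
First-order correspondent: forall x forall y forall z ((xRy & xRz) -> exists w (y R^3 w & zRw)).

forall x forall y forall z ((xRy & xRz) -> exists w (y R^3 w & zRw))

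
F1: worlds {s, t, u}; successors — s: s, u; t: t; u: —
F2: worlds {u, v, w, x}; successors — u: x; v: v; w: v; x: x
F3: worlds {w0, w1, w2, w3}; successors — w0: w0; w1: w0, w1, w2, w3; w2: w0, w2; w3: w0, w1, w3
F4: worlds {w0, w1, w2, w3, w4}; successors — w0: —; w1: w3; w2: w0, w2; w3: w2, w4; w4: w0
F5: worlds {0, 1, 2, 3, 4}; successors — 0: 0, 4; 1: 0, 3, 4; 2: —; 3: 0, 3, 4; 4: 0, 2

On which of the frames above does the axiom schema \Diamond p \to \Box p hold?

The schema corresponds to partial functionality: \forall x \forall y \forall z (Rxy \wedge Rxz \to y = z).
F1: fails — s sees both s and u.
F2: condition met.
F3: fails — w1 sees both w0 and w1.
F4: fails — w2 sees both w0 and w2.
F5: fails — 0 sees both 0 and 4.

F2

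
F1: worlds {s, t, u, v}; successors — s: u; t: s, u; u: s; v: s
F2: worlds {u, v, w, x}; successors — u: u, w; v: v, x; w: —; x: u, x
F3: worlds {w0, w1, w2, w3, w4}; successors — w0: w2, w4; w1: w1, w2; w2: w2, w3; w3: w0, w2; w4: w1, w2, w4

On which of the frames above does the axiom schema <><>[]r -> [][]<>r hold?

F3

Frame correspondent (Sahlqvist): forall x forall y forall z ((x R^2 y & x R^2 z) -> exists w (yRw & zRw)) — i.e. a generalized confluence (Geach) condition.
F1: fails — tR²s, tR²u but no w with sRw and uRw.
F2: fails — uR²u, uR²w but no t with uRt and wRt.
F3: satisfies the condition.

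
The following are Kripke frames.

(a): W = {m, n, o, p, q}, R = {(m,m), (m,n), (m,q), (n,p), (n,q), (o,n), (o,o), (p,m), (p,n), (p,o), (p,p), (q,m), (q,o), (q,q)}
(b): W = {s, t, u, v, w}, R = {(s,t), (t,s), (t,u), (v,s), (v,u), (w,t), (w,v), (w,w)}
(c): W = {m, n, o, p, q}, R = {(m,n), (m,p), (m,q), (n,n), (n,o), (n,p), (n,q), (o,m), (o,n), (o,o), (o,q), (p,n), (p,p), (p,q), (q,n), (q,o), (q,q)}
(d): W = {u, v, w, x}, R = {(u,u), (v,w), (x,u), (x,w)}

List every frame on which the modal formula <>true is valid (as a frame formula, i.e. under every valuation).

This is the axiom for seriality; its first-order frame correspondent is forall x exists y Rxy.
(a): satisfies the condition.
(b): fails — world u has no successor.
(c): satisfies the condition.
(d): fails — world w has no successor.
Valid on: (a), (c).

(a), (c)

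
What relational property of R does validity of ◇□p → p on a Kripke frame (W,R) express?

This schema is equivalent to the B axiom p → □◇p.
It corresponds to symmetry: ∀x ∀y (Rxy → Ryx).

symmetry: ∀x ∀y (Rxy → Ryx)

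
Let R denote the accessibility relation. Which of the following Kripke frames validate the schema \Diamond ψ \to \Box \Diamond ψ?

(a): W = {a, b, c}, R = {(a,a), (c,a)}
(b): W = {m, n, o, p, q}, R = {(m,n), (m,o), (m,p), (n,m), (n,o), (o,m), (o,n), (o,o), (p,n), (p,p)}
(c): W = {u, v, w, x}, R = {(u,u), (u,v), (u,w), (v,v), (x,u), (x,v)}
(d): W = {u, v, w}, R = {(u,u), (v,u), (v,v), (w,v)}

(a)

This is the axiom for the Euclidean property; its first-order frame correspondent is \forall x \forall y \forall z (Rxy \wedge Rxz \to Ryz).
(a): ✓.
(b): fails — Rmo and Rmp but not Rop.
(c): fails — Ruv and Ruw but not Rvw.
(d): fails — Rvu and Rvv but not Ruv.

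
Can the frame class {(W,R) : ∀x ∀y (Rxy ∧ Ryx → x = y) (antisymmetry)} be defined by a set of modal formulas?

No — not modally definable

If a class were modally definable it would be closed under surjective bounded morphisms (Goldblatt–Thomason).
The 6-cycle (worlds 0,1,2,3,4,5 with 0→1→2→3→4→5→0) is antisymmetric. Sending even-indexed worlds to s and odd-indexed worlds to t is a surjective bounded morphism onto the two-world frame with s↔t, which is not antisymmetric.
Hence antisymmetry is not modally definable.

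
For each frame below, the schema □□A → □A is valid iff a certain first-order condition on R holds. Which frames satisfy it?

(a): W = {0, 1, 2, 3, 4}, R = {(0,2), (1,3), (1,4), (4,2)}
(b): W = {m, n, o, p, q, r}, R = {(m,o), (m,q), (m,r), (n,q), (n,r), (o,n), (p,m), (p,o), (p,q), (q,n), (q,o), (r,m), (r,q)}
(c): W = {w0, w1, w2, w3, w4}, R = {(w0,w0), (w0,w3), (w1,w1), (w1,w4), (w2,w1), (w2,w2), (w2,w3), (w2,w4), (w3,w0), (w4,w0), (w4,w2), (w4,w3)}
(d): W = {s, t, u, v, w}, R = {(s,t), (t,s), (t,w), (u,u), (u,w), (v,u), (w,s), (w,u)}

(c)

The schema corresponds to density: ∀x ∀y (Rxy → ∃z (Rxz ∧ Rzy)).
(a): fails — R13 but no z with R1z and Rz3.
(b): fails — Rnr but no z with Rnz and Rzr.
(c): ✓.
(d): fails — Rtw but no z with Rtz and Rzw.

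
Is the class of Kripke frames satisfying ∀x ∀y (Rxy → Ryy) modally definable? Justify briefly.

The condition is shift-reflexivity. A defining modal formula is □(□p → p).

Definable; □(□p → p) defines it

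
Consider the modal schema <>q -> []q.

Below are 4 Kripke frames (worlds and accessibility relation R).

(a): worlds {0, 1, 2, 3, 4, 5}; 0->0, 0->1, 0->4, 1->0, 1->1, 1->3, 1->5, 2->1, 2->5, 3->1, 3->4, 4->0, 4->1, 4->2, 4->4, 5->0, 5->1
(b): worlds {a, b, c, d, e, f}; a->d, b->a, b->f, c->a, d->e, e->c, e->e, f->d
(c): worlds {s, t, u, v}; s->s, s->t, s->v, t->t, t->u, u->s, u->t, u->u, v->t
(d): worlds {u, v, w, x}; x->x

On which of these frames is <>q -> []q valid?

The schema corresponds to partial functionality: forall x forall y forall z (Rxy & Rxz -> y = z).
(a): fails — 0 sees both 0 and 1.
(b): fails — b sees both a and f.
(c): fails — s sees both s and t.
(d): holds.

(d)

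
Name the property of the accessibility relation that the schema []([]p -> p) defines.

Suppose □(□p→p) is valid. Take Rxy and set V(p)={w : Ryw}. Then at y, □p holds; since □(□p→p) at x, □p→p at y, so p at y, i.e. Ryy.

Shift-reflexivity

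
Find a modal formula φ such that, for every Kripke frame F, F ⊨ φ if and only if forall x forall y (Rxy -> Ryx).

This is symmetry; the standard corresponding axiom is B: s → □◇s.

s → □◇s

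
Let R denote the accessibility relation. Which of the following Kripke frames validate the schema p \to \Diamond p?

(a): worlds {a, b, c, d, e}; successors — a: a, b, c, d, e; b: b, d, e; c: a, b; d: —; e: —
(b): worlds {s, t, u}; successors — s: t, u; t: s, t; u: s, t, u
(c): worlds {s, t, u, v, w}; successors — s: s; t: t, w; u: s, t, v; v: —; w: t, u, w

The schema corresponds to reflexivity: \forall x Rxx.
(a): fails — world c does not see itself.
(b): fails — world s does not see itself.
(c): fails — world u does not see itself.
Valid on no frame.

none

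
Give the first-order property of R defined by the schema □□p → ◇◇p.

This is a Sahlqvist (Geach-type) schema ◇^0□^2p → □^0◇^2p.
First-order correspondent: ∀x ∃w (xR²w ∧ xR²w).

∀x ∃w (xR²w ∧ xR²w)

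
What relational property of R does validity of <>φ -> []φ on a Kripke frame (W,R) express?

partial functionality: forall x forall y forall z (Rxy & Rxz -> y = z)

Suppose ◇φ→□φ is valid. Take Rxy, Rxz and set V(φ)={y}. Then ◇φ at x, so □φ at x, so φ at z, i.e. z=y.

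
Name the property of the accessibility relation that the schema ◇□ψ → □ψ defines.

This is a form of the 5 axiom.
It corresponds to the Euclidean property: ∀x ∀y ∀z (Rxy ∧ Rxz → Ryz).

the Euclidean property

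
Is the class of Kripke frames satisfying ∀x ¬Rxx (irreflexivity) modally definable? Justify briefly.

Not definable by any modal formula

If a class were modally definable it would be closed under surjective bounded morphisms (Goldblatt–Thomason).
The 3-cycle (worlds a,b,c with a→b→c→a) is irreflexive, and the map sending every world to a single reflexive point • is a surjective bounded morphism (forth: every edge maps to (•,•); back: every world has a successor). So any modal formula valid on the 3-cycle is also valid on the reflexive point, which is not irreflexive.
So no modal formula (or set of formulas) defines exactly the irreflexive frames.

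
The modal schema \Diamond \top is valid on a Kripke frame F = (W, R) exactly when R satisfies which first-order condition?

This is a form of the D axiom.
It corresponds to seriality: \forall x \exists y Rxy.

seriality: \forall x \exists y Rxy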